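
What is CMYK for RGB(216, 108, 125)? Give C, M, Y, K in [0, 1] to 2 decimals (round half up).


R'=216/255≈0.8471, G'=108/255≈0.4235, B'=125/255≈0.4902
K = 1 - max(R',G',B') = 1 - 216/255 = 39/255 = 0.15294… → 0.15
(1-R'-K)/(1-K) simplifies to (max-R)/max with max = 216:
C = (216-216)/216 = 0/216 = 0 → 0.00
M = (216-108)/216 = 108/216 = 0.5 → 0.50
Y = (216-125)/216 = 91/216 = 0.42129… → 0.42
= CMYK(0.00, 0.50, 0.42, 0.15)


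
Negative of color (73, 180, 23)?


Invert: (255-R, 255-G, 255-B)
R: 255-73 = 182
G: 255-180 = 75
B: 255-23 = 232
= RGB(182, 75, 232)


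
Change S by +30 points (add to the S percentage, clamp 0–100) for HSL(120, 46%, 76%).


Original S = 46%
Adjustment = +30 percentage points
New S = 46 + (30) = 76
Clamp to [0, 100] → 76
= HSL(120°, 76%, 76%)


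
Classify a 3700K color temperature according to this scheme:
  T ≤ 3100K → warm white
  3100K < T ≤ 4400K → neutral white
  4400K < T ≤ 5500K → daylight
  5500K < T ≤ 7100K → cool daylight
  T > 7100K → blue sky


Temperature: 3700K
3100K < 3700K ≤ 4400K → neutral white
Classification: neutral white


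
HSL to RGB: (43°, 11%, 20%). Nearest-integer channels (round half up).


H=43°, S=0.11, L=0.20
C = (1-|2L-1|)×S = (1-|-0.60|)×0.11 = 0.044
H' = H/60 = 43/60 ≈ 0.7167; X = C×(1-|H' mod 2 - 1|) ≈ 0.0315
m = L - C/2 = 0.20 - 0.022 = 0.178
Sector ⌊H'⌋ = 0 → (R',G',B') = (0.044, ≈0.0315, 0.0)
RGB = ((R'+m)×255, (G'+m)×255, (B'+m)×255) = (56.61, 53.431, 45.39)
Round half up → RGB(57, 53, 45)


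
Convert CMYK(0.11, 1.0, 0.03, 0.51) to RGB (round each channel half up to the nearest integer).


R = 255 × (1-C) × (1-K) = 255 × 0.89 × 0.49 = 111.2055 → 111
G = 255 × (1-M) × (1-K) = 255 × 0.00 × 0.49 = 0
B = 255 × (1-Y) × (1-K) = 255 × 0.97 × 0.49 = 121.2015 → 121
= RGB(111, 0, 121)


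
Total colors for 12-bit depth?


Colors = 2^bits = 2^12
= 4,096 colors


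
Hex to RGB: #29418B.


29 → 41 (R)
41 → 65 (G)
8B → 139 (B)
= RGB(41, 65, 139)


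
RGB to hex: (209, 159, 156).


R = 209 → D1 (hex)
G = 159 → 9F (hex)
B = 156 → 9C (hex)
Hex = #D19F9C


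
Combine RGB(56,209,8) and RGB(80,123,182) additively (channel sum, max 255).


Additive: each channel = min(255, C₁+C₂)
R: 56+80 = 136 → 136
G: 209+123 = 332 → 255
B: 8+182 = 190 → 190
= RGB(136, 255, 190)


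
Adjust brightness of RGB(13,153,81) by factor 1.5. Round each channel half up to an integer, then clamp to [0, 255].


Multiply each channel by 1.5, round half up, clamp to [0, 255]
R: 13×1.5 = 19.5 → round → 20
G: 153×1.5 = 229.5 → round → 230
B: 81×1.5 = 121.5 → round → 122
= RGB(20, 230, 122)


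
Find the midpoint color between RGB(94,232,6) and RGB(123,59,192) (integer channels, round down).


Midpoint: each channel = ⌊(C₁+C₂)/2⌋
R: ⌊(94+123)/2⌋ = 108
G: ⌊(232+59)/2⌋ = 145
B: ⌊(6+192)/2⌋ = 99
= RGB(108, 145, 99)


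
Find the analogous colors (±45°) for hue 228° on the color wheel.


Base hue: 228°
Left analog: (228 - 45) mod 360 = 183°
Right analog: (228 + 45) mod 360 = 273°
Analogous hues = 183° and 273°


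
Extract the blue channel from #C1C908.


Color: #C1C908
R = C1 = 193
G = C9 = 201
B = 08 = 8
Blue = 8


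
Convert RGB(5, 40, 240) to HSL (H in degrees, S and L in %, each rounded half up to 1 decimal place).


Normalize: R'=5/255≈0.0196, G'=40/255≈0.1569, B'=240/255≈0.9412
Max=240/255, Min=5/255, Δ=Max-Min=235/255
L = (Max+Min)/2 = (240+5)/510 = 245/510 = 0.48039… → L = 48.0%
L ≤ 0.5 → S = Δ/(Max+Min) = 235/(240+5) = 235/245 = 0.95918… → S = 95.9%
(the 1/255 factors cancel in S and H, so raw channel differences can be used)
Max is B' → H = 60 × ((R-G)/Δ + 4) = 60 × ((5-40)/235 + 4)
  -35/235 + 4 = -0.1489… + 4 = 3.8510…
  H = 60 × 3.8510… = 231.063…° → H = 231.1°
= HSL(231.1°, 95.9%, 48.0%)


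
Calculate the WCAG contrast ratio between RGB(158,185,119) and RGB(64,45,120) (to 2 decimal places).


Linearize each sRGB channel c=v/255: c/12.92 if c ≤ 0.04045 else ((c+0.055)/1.055)^2.4
L = 0.2126×R_lin + 0.7152×G_lin + 0.0722×B_lin
Color 1 (158,185,119):
  R=158: 158/255≈0.6196 > 0.04045 → ((0.6196+0.055)/1.055)^2.4 ≈ 0.34191
  G=185: 185/255≈0.7255 > 0.04045 → ((0.7255+0.055)/1.055)^2.4 ≈ 0.48515
  B=119: 119/255≈0.4667 > 0.04045 → ((0.4667+0.055)/1.055)^2.4 ≈ 0.18447
  L1 = 0.2126×0.34191 + 0.7152×0.48515 + 0.0722×0.18447 ≈ 0.43299
Color 2 (64,45,120):
  R=64: 64/255≈0.2510 > 0.04045 → ((0.2510+0.055)/1.055)^2.4 ≈ 0.05127
  G=45: 45/255≈0.1765 > 0.04045 → ((0.1765+0.055)/1.055)^2.4 ≈ 0.02624
  B=120: 120/255≈0.4706 > 0.04045 → ((0.4706+0.055)/1.055)^2.4 ≈ 0.18782
  L2 = 0.2126×0.05127 + 0.7152×0.02624 + 0.0722×0.18782 ≈ 0.04323
Lighter = 0.43299, Darker = 0.04323
Ratio = (L_lighter + 0.05) / (L_darker + 0.05)
Ratio = (0.43299 + 0.05) / (0.04323 + 0.05) = 0.48299 / 0.09323 ≈ 5.1807
Ratio ≈ 5.18:1


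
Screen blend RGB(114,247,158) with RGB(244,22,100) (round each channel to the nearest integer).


Screen: C = 255 - (255-A)×(255-B)/255, rounded to nearest integer
R: 255 - (255-114)×(255-244)/255 = 255 - 1551/255 ≈ 255 - 6.082 = 248.918 → 249
G: 255 - (255-247)×(255-22)/255 = 255 - 1864/255 ≈ 255 - 7.310 = 247.690 → 248
B: 255 - (255-158)×(255-100)/255 = 255 - 15035/255 ≈ 255 - 58.961 = 196.039 → 196
= RGB(249, 248, 196)


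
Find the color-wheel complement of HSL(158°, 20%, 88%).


Complement = opposite side of color wheel = hue + 180°
H' = (158 + 180) mod 360 = 338°
S and L unchanged.
= HSL(338°, 20%, 88%)


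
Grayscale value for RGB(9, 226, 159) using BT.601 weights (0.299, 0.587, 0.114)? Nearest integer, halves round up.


Gray = 0.299×R + 0.587×G + 0.114×B
Gray = 0.299×9 + 0.587×226 + 0.114×159
Gray = 2.691 + 132.662 + 18.126
Gray = 153.479 → round half up → 153
Gray = 153


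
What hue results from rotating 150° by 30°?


New hue = (H + rotation) mod 360
New hue = (150 + 30) mod 360
= 180 mod 360
= 180°


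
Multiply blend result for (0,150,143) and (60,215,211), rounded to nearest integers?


Multiply: C = A×B/255, rounded to nearest integer
R: 0×60/255 = 0/255 ≈ 0.000 → 0
G: 150×215/255 = 32250/255 ≈ 126.471 → 126
B: 143×211/255 = 30173/255 ≈ 118.325 → 118
= RGB(0, 126, 118)


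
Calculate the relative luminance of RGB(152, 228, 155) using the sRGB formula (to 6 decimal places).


Linearize each channel (sRGB transfer function): c = v/255; c_lin = c/12.92 if c ≤ 0.04045, else ((c+0.055)/1.055)^2.4
  R: 152/255 ≈ 0.596078 > 0.04045 → ((0.596078+0.055)/1.055)^2.4 ≈ 0.313989
  G: 228/255 ≈ 0.894118 > 0.04045 → ((0.894118+0.055)/1.055)^2.4 ≈ 0.775822
  B: 155/255 ≈ 0.607843 > 0.04045 → ((0.607843+0.055)/1.055)^2.4 ≈ 0.327778
R_lin = 0.313989, G_lin = 0.775822, B_lin = 0.327778
L = 0.2126×R + 0.7152×G + 0.0722×B
L = 0.2126×0.313989 + 0.7152×0.775822 + 0.0722×0.327778
L ≈ 0.645288


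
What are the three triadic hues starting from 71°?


Triadic: equally spaced at 120° intervals
H1 = 71°
H2 = (71 + 120) mod 360 = 191°
H3 = (71 + 240) mod 360 = 311°
Triadic = 71°, 191°, 311°


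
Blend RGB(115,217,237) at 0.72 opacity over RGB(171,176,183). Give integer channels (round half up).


C = α×F + (1-α)×B, with 1-α = 0.28
R: 0.72×115 + 0.28×171 = 82.80 + 47.88 = 130.68 → 131
G: 0.72×217 + 0.28×176 = 156.24 + 49.28 = 205.52 → 206
B: 0.72×237 + 0.28×183 = 170.64 + 51.24 = 221.88 → 222
= RGB(131, 206, 222)


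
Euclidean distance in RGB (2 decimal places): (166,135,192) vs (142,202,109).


d = √[(R₁-R₂)² + (G₁-G₂)² + (B₁-B₂)²]
d = √[(166-142)² + (135-202)² + (192-109)²]
d = √[576 + 4489 + 6889]
d = √11954
d ≈ 109.33


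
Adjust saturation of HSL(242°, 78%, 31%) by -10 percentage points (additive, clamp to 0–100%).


Original S = 78%
Adjustment = -10 percentage points
New S = 78 + (-10) = 68
Clamp to [0, 100] → 68
= HSL(242°, 68%, 31%)


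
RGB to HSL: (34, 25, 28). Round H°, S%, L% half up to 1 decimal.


Normalize: R'=34/255≈0.1333, G'=25/255≈0.0980, B'=28/255≈0.1098
Max=34/255, Min=25/255, Δ=Max-Min=9/255
L = (Max+Min)/2 = (34+25)/510 = 59/510 = 0.11568… → L = 11.6%
L ≤ 0.5 → S = Δ/(Max+Min) = 9/(34+25) = 9/59 = 0.15254… → S = 15.3%
(the 1/255 factors cancel in S and H, so raw channel differences can be used)
Max is R' → H = 60 × (((G-B)/Δ) mod 6) = 60 × (((25-28)/9) mod 6)
  (-3)/9 = -0.3333…; negative, so add 6 → 5.6666…
  H = 60 × 5.6666… = 340° → H = 340.0°
= HSL(340.0°, 15.3%, 11.6%)


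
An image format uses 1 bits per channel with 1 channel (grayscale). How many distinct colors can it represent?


Total bits = 1 bits/channel × 1 channels = 1 bits
Distinct colors = 2^1
= 2 colors


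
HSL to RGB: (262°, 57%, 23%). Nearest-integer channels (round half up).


H=262°, S=0.57, L=0.23
C = (1-|2L-1|)×S = (1-|-0.54|)×0.57 = 0.2622
H' = H/60 = 262/60 ≈ 4.3667; X = C×(1-|H' mod 2 - 1|) = 0.09614
m = L - C/2 = 0.23 - 0.1311 = 0.0989
Sector ⌊H'⌋ = 4 → (R',G',B') = (0.09614, 0.0, 0.2622)
RGB = ((R'+m)×255, (G'+m)×255, (B'+m)×255) = (49.7352, 25.2195, 92.0805)
Round half up → RGB(50, 25, 92)


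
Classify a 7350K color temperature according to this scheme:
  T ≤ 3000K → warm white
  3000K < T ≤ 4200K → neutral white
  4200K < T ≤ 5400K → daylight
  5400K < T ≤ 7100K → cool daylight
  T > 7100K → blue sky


Temperature: 7350K
7350K > 7100K → blue sky
Classification: blue sky


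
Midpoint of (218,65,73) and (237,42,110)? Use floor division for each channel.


Midpoint: each channel = ⌊(C₁+C₂)/2⌋
R: ⌊(218+237)/2⌋ = 227
G: ⌊(65+42)/2⌋ = 53
B: ⌊(73+110)/2⌋ = 91
= RGB(227, 53, 91)


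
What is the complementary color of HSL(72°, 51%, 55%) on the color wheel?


Complement = opposite side of color wheel = hue + 180°
H' = (72 + 180) mod 360 = 252°
S and L unchanged.
= HSL(252°, 51%, 55%)


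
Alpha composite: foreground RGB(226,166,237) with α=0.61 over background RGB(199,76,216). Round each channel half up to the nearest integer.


C = α×F + (1-α)×B, with 1-α = 0.39
R: 0.61×226 + 0.39×199 = 137.86 + 77.61 = 215.47 → 215
G: 0.61×166 + 0.39×76 = 101.26 + 29.64 = 130.90 → 131
B: 0.61×237 + 0.39×216 = 144.57 + 84.24 = 228.81 → 229
= RGB(215, 131, 229)


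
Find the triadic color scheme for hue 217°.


Triadic: equally spaced at 120° intervals
H1 = 217°
H2 = (217 + 120) mod 360 = 337°
H3 = (217 + 240) mod 360 = 97°
Triadic = 217°, 337°, 97°


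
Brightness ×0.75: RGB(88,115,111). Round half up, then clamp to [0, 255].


Multiply each channel by 0.75, round half up, clamp to [0, 255]
R: 88×0.75 = 66
G: 115×0.75 = 86.25 → round → 86
B: 111×0.75 = 83.25 → round → 83
= RGB(66, 86, 83)


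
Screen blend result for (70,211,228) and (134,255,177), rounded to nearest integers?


Screen: C = 255 - (255-A)×(255-B)/255, rounded to nearest integer
R: 255 - (255-70)×(255-134)/255 = 255 - 22385/255 ≈ 255 - 87.784 = 167.216 → 167
G: 255 - (255-211)×(255-255)/255 = 255 - 0/255 ≈ 255 - 0.000 = 255.000 → 255
B: 255 - (255-228)×(255-177)/255 = 255 - 2106/255 ≈ 255 - 8.259 = 246.741 → 247
= RGB(167, 255, 247)


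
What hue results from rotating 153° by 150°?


New hue = (H + rotation) mod 360
New hue = (153 + 150) mod 360
= 303 mod 360
= 303°


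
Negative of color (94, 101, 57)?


Invert: (255-R, 255-G, 255-B)
R: 255-94 = 161
G: 255-101 = 154
B: 255-57 = 198
= RGB(161, 154, 198)


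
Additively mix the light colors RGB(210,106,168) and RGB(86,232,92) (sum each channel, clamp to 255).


Additive: each channel = min(255, C₁+C₂)
R: 210+86 = 296 → 255
G: 106+232 = 338 → 255
B: 168+92 = 260 → 255
= RGB(255, 255, 255)


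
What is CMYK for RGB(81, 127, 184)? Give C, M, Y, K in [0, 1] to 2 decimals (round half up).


R'=81/255≈0.3176, G'=127/255≈0.4980, B'=184/255≈0.7216
K = 1 - max(R',G',B') = 1 - 184/255 = 71/255 = 0.27843… → 0.28
(1-R'-K)/(1-K) simplifies to (max-R)/max with max = 184:
C = (184-81)/184 = 103/184 = 0.55978… → 0.56
M = (184-127)/184 = 57/184 = 0.30978… → 0.31
Y = (184-184)/184 = 0/184 = 0 → 0.00
= CMYK(0.56, 0.31, 0.00, 0.28)


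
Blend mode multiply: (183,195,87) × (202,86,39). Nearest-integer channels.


Multiply: C = A×B/255, rounded to nearest integer
R: 183×202/255 = 36966/255 ≈ 144.965 → 145
G: 195×86/255 = 16770/255 ≈ 65.765 → 66
B: 87×39/255 = 3393/255 ≈ 13.306 → 13
= RGB(145, 66, 13)


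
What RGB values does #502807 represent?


50 → 80 (R)
28 → 40 (G)
07 → 7 (B)
= RGB(80, 40, 7)


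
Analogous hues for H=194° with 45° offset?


Base hue: 194°
Left analog: (194 - 45) mod 360 = 149°
Right analog: (194 + 45) mod 360 = 239°
Analogous hues = 149° and 239°


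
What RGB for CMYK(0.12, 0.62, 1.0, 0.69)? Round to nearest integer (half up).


R = 255 × (1-C) × (1-K) = 255 × 0.88 × 0.31 = 69.564 → 70
G = 255 × (1-M) × (1-K) = 255 × 0.38 × 0.31 = 30.039 → 30
B = 255 × (1-Y) × (1-K) = 255 × 0.00 × 0.31 = 0
= RGB(70, 30, 0)


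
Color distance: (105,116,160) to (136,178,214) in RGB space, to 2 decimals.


d = √[(R₁-R₂)² + (G₁-G₂)² + (B₁-B₂)²]
d = √[(105-136)² + (116-178)² + (160-214)²]
d = √[961 + 3844 + 2916]
d = √7721
d ≈ 87.87


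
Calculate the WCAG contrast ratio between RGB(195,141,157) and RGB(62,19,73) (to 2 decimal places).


Linearize each sRGB channel c=v/255: c/12.92 if c ≤ 0.04045 else ((c+0.055)/1.055)^2.4
L = 0.2126×R_lin + 0.7152×G_lin + 0.0722×B_lin
Color 1 (195,141,157):
  R=195: 195/255≈0.7647 > 0.04045 → ((0.7647+0.055)/1.055)^2.4 ≈ 0.54572
  G=141: 141/255≈0.5529 > 0.04045 → ((0.5529+0.055)/1.055)^2.4 ≈ 0.26636
  B=157: 157/255≈0.6157 > 0.04045 → ((0.6157+0.055)/1.055)^2.4 ≈ 0.33716
  L1 = 0.2126×0.54572 + 0.7152×0.26636 + 0.0722×0.33716 ≈ 0.33086
Color 2 (62,19,73):
  R=62: 62/255≈0.2431 > 0.04045 → ((0.2431+0.055)/1.055)^2.4 ≈ 0.04817
  G=19: 19/255≈0.0745 > 0.04045 → ((0.0745+0.055)/1.055)^2.4 ≈ 0.00651
  B=73: 73/255≈0.2863 > 0.04045 → ((0.2863+0.055)/1.055)^2.4 ≈ 0.06663
  L2 = 0.2126×0.04817 + 0.7152×0.00651 + 0.0722×0.06663 ≈ 0.01971
Lighter = 0.33086, Darker = 0.01971
Ratio = (L_lighter + 0.05) / (L_darker + 0.05)
Ratio = (0.33086 + 0.05) / (0.01971 + 0.05) = 0.38086 / 0.06971 ≈ 5.4636
Ratio ≈ 5.46:1


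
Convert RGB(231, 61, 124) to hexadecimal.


R = 231 → E7 (hex)
G = 61 → 3D (hex)
B = 124 → 7C (hex)
Hex = #E73D7C


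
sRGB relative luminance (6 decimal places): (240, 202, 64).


Linearize each channel (sRGB transfer function): c = v/255; c_lin = c/12.92 if c ≤ 0.04045, else ((c+0.055)/1.055)^2.4
  R: 240/255 ≈ 0.941176 > 0.04045 → ((0.941176+0.055)/1.055)^2.4 ≈ 0.871367
  G: 202/255 ≈ 0.792157 > 0.04045 → ((0.792157+0.055)/1.055)^2.4 ≈ 0.590619
  B: 64/255 ≈ 0.250980 > 0.04045 → ((0.250980+0.055)/1.055)^2.4 ≈ 0.051269
R_lin = 0.871367, G_lin = 0.590619, B_lin = 0.051269
L = 0.2126×R + 0.7152×G + 0.0722×B
L = 0.2126×0.871367 + 0.7152×0.590619 + 0.0722×0.051269
L ≈ 0.611365


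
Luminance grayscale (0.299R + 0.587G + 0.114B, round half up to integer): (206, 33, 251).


Gray = 0.299×R + 0.587×G + 0.114×B
Gray = 0.299×206 + 0.587×33 + 0.114×251
Gray = 61.594 + 19.371 + 28.614
Gray = 109.579 → round half up → 110
Gray = 110


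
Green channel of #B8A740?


Color: #B8A740
R = B8 = 184
G = A7 = 167
B = 40 = 64
Green = 167


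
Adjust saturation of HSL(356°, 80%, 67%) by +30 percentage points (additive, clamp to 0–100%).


Original S = 80%
Adjustment = +30 percentage points
New S = 80 + (30) = 110
Clamp to [0, 100] → 100
= HSL(356°, 100%, 67%)


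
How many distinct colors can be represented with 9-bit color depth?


Colors = 2^bits = 2^9
= 512 colors


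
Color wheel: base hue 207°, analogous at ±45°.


Base hue: 207°
Left analog: (207 - 45) mod 360 = 162°
Right analog: (207 + 45) mod 360 = 252°
Analogous hues = 162° and 252°


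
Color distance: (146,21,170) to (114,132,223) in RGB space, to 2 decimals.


d = √[(R₁-R₂)² + (G₁-G₂)² + (B₁-B₂)²]
d = √[(146-114)² + (21-132)² + (170-223)²]
d = √[1024 + 12321 + 2809]
d = √16154
d ≈ 127.10


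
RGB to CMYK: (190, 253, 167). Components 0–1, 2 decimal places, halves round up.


R'=190/255≈0.7451, G'=253/255≈0.9922, B'=167/255≈0.6549
K = 1 - max(R',G',B') = 1 - 253/255 = 2/255 = 0.00784… → 0.01
(1-R'-K)/(1-K) simplifies to (max-R)/max with max = 253:
C = (253-190)/253 = 63/253 = 0.24901… → 0.25
M = (253-253)/253 = 0/253 = 0 → 0.00
Y = (253-167)/253 = 86/253 = 0.33992… → 0.34
= CMYK(0.25, 0.00, 0.34, 0.01)


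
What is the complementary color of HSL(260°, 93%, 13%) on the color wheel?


Complement = opposite side of color wheel = hue + 180°
H' = (260 + 180) mod 360 = 80°
S and L unchanged.
= HSL(80°, 93%, 13%)


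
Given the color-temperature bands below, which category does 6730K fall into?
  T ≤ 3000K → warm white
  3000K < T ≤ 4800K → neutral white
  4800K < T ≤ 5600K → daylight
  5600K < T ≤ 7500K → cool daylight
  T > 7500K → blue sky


Temperature: 6730K
5600K < 6730K ≤ 7500K → cool daylight
Classification: cool daylight


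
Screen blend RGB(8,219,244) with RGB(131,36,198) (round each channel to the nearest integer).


Screen: C = 255 - (255-A)×(255-B)/255, rounded to nearest integer
R: 255 - (255-8)×(255-131)/255 = 255 - 30628/255 ≈ 255 - 120.110 = 134.890 → 135
G: 255 - (255-219)×(255-36)/255 = 255 - 7884/255 ≈ 255 - 30.918 = 224.082 → 224
B: 255 - (255-244)×(255-198)/255 = 255 - 627/255 ≈ 255 - 2.459 = 252.541 → 253
= RGB(135, 224, 253)


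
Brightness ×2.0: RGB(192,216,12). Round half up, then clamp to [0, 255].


Multiply each channel by 2.0, round half up, clamp to [0, 255]
R: 192×2.0 = 384 → clamp → 255
G: 216×2.0 = 432 → clamp → 255
B: 12×2.0 = 24
= RGB(255, 255, 24)


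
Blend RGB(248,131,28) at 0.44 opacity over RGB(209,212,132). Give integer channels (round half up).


C = α×F + (1-α)×B, with 1-α = 0.56
R: 0.44×248 + 0.56×209 = 109.12 + 117.04 = 226.16 → 226
G: 0.44×131 + 0.56×212 = 57.64 + 118.72 = 176.36 → 176
B: 0.44×28 + 0.56×132 = 12.32 + 73.92 = 86.24 → 86
= RGB(226, 176, 86)


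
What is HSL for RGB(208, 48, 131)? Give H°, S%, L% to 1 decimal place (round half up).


Normalize: R'=208/255≈0.8157, G'=48/255≈0.1882, B'=131/255≈0.5137
Max=208/255, Min=48/255, Δ=Max-Min=160/255
L = (Max+Min)/2 = (208+48)/510 = 256/510 = 0.50196… → L = 50.2%
L > 0.5 → S = Δ/(2-Max-Min) = 160/(510-208-48) = 160/254 = 0.62992… → S = 63.0%
(the 1/255 factors cancel in S and H, so raw channel differences can be used)
Max is R' → H = 60 × (((G-B)/Δ) mod 6) = 60 × (((48-131)/160) mod 6)
  (-83)/160 = -0.5187…; negative, so add 6 → 5.4812…
  H = 60 × 5.4812… = 328.875° → H = 328.9°
= HSL(328.9°, 63.0%, 50.2%)


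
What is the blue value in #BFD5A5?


Color: #BFD5A5
R = BF = 191
G = D5 = 213
B = A5 = 165
Blue = 165


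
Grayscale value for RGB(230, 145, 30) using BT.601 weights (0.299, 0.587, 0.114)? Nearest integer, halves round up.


Gray = 0.299×R + 0.587×G + 0.114×B
Gray = 0.299×230 + 0.587×145 + 0.114×30
Gray = 68.770 + 85.115 + 3.420
Gray = 157.305 → round half up → 157
Gray = 157


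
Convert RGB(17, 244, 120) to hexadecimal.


R = 17 → 11 (hex)
G = 244 → F4 (hex)
B = 120 → 78 (hex)
Hex = #11F478


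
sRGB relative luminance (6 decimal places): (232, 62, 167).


Linearize each channel (sRGB transfer function): c = v/255; c_lin = c/12.92 if c ≤ 0.04045, else ((c+0.055)/1.055)^2.4
  R: 232/255 ≈ 0.909804 > 0.04045 → ((0.909804+0.055)/1.055)^2.4 ≈ 0.806952
  G: 62/255 ≈ 0.243137 > 0.04045 → ((0.243137+0.055)/1.055)^2.4 ≈ 0.048172
  B: 167/255 ≈ 0.654902 > 0.04045 → ((0.654902+0.055)/1.055)^2.4 ≈ 0.386429
R_lin = 0.806952, G_lin = 0.048172, B_lin = 0.386429
L = 0.2126×R + 0.7152×G + 0.0722×B
L = 0.2126×0.806952 + 0.7152×0.048172 + 0.0722×0.386429
L ≈ 0.233911


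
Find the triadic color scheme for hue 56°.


Triadic: equally spaced at 120° intervals
H1 = 56°
H2 = (56 + 120) mod 360 = 176°
H3 = (56 + 240) mod 360 = 296°
Triadic = 56°, 176°, 296°


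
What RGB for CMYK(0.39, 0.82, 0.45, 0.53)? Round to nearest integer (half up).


R = 255 × (1-C) × (1-K) = 255 × 0.61 × 0.47 = 73.1085 → 73
G = 255 × (1-M) × (1-K) = 255 × 0.18 × 0.47 = 21.573 → 22
B = 255 × (1-Y) × (1-K) = 255 × 0.55 × 0.47 = 65.9175 → 66
= RGB(73, 22, 66)


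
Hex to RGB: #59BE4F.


59 → 89 (R)
BE → 190 (G)
4F → 79 (B)
= RGB(89, 190, 79)


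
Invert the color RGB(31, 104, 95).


Invert: (255-R, 255-G, 255-B)
R: 255-31 = 224
G: 255-104 = 151
B: 255-95 = 160
= RGB(224, 151, 160)


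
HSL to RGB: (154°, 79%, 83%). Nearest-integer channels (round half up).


H=154°, S=0.79, L=0.83
C = (1-|2L-1|)×S = (1-|0.66|)×0.79 = 0.2686
H' = H/60 = 154/60 ≈ 2.5667; X = C×(1-|H' mod 2 - 1|) ≈ 0.1522
m = L - C/2 = 0.83 - 0.1343 = 0.6957
Sector ⌊H'⌋ = 2 → (R',G',B') = (0.0, 0.2686, ≈0.1522)
RGB = ((R'+m)×255, (G'+m)×255, (B'+m)×255) = (177.4035, 245.8965, 216.2162)
Round half up → RGB(177, 246, 216)


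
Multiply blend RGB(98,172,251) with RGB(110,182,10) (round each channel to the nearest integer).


Multiply: C = A×B/255, rounded to nearest integer
R: 98×110/255 = 10780/255 ≈ 42.275 → 42
G: 172×182/255 = 31304/255 ≈ 122.761 → 123
B: 251×10/255 = 2510/255 ≈ 9.843 → 10
= RGB(42, 123, 10)


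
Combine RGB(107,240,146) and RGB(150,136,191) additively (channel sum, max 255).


Additive: each channel = min(255, C₁+C₂)
R: 107+150 = 257 → 255
G: 240+136 = 376 → 255
B: 146+191 = 337 → 255
= RGB(255, 255, 255)


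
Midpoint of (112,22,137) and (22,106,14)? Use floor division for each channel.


Midpoint: each channel = ⌊(C₁+C₂)/2⌋
R: ⌊(112+22)/2⌋ = 67
G: ⌊(22+106)/2⌋ = 64
B: ⌊(137+14)/2⌋ = 75
= RGB(67, 64, 75)


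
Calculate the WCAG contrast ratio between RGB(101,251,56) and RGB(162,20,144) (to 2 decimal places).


Linearize each sRGB channel c=v/255: c/12.92 if c ≤ 0.04045 else ((c+0.055)/1.055)^2.4
L = 0.2126×R_lin + 0.7152×G_lin + 0.0722×B_lin
Color 1 (101,251,56):
  R=101: 101/255≈0.3961 > 0.04045 → ((0.3961+0.055)/1.055)^2.4 ≈ 0.13014
  G=251: 251/255≈0.9843 > 0.04045 → ((0.9843+0.055)/1.055)^2.4 ≈ 0.96469
  B=56: 56/255≈0.2196 > 0.04045 → ((0.2196+0.055)/1.055)^2.4 ≈ 0.03955
  L1 = 0.2126×0.13014 + 0.7152×0.96469 + 0.0722×0.03955 ≈ 0.72047
Color 2 (162,20,144):
  R=162: 162/255≈0.6353 > 0.04045 → ((0.6353+0.055)/1.055)^2.4 ≈ 0.36131
  G=20: 20/255≈0.0784 > 0.04045 → ((0.0784+0.055)/1.055)^2.4 ≈ 0.00700
  B=144: 144/255≈0.5647 > 0.04045 → ((0.5647+0.055)/1.055)^2.4 ≈ 0.27889
  L2 = 0.2126×0.36131 + 0.7152×0.00700 + 0.0722×0.27889 ≈ 0.10195
Lighter = 0.72047, Darker = 0.10195
Ratio = (L_lighter + 0.05) / (L_darker + 0.05)
Ratio = (0.72047 + 0.05) / (0.10195 + 0.05) = 0.77047 / 0.15195 ≈ 5.0704
Ratio ≈ 5.07:1


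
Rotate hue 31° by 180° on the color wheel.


New hue = (H + rotation) mod 360
New hue = (31 + 180) mod 360
= 211 mod 360
= 211°


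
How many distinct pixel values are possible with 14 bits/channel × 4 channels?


Total bits = 14 bits/channel × 4 channels = 56 bits
Distinct pixel values = 2^56
= 72,057,594,037,927,936 pixel values


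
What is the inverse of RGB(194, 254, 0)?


Invert: (255-R, 255-G, 255-B)
R: 255-194 = 61
G: 255-254 = 1
B: 255-0 = 255
= RGB(61, 1, 255)


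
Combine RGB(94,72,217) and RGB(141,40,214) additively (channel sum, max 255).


Additive: each channel = min(255, C₁+C₂)
R: 94+141 = 235 → 235
G: 72+40 = 112 → 112
B: 217+214 = 431 → 255
= RGB(235, 112, 255)


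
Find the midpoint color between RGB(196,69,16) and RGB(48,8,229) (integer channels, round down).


Midpoint: each channel = ⌊(C₁+C₂)/2⌋
R: ⌊(196+48)/2⌋ = 122
G: ⌊(69+8)/2⌋ = 38
B: ⌊(16+229)/2⌋ = 122
= RGB(122, 38, 122)


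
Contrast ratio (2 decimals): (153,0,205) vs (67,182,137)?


Linearize each sRGB channel c=v/255: c/12.92 if c ≤ 0.04045 else ((c+0.055)/1.055)^2.4
L = 0.2126×R_lin + 0.7152×G_lin + 0.0722×B_lin
Color 1 (153,0,205):
  R=153: 153/255≈0.6000 > 0.04045 → ((0.6000+0.055)/1.055)^2.4 ≈ 0.31855
  G=0: 0/255≈0.0000 ≤ 0.04045 → 0.0000/12.92 ≈ 0.00000
  B=205: 205/255≈0.8039 > 0.04045 → ((0.8039+0.055)/1.055)^2.4 ≈ 0.61050
  L1 = 0.2126×0.31855 + 0.7152×0.00000 + 0.0722×0.61050 ≈ 0.11180
Color 2 (67,182,137):
  R=67: 67/255≈0.2627 > 0.04045 → ((0.2627+0.055)/1.055)^2.4 ≈ 0.05613
  G=182: 182/255≈0.7137 > 0.04045 → ((0.7137+0.055)/1.055)^2.4 ≈ 0.46778
  B=137: 137/255≈0.5373 > 0.04045 → ((0.5373+0.055)/1.055)^2.4 ≈ 0.25016
  L2 = 0.2126×0.05613 + 0.7152×0.46778 + 0.0722×0.25016 ≈ 0.36455
Lighter = 0.36455, Darker = 0.11180
Ratio = (L_lighter + 0.05) / (L_darker + 0.05)
Ratio = (0.36455 + 0.05) / (0.11180 + 0.05) = 0.41455 / 0.16180 ≈ 2.5621
Ratio ≈ 2.56:1


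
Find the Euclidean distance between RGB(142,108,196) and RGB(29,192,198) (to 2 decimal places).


d = √[(R₁-R₂)² + (G₁-G₂)² + (B₁-B₂)²]
d = √[(142-29)² + (108-192)² + (196-198)²]
d = √[12769 + 7056 + 4]
d = √19829
d ≈ 140.82


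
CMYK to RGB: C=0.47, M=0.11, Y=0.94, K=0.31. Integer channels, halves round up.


R = 255 × (1-C) × (1-K) = 255 × 0.53 × 0.69 = 93.2535 → 93
G = 255 × (1-M) × (1-K) = 255 × 0.89 × 0.69 = 156.5955 → 157
B = 255 × (1-Y) × (1-K) = 255 × 0.06 × 0.69 = 10.557 → 11
= RGB(93, 157, 11)


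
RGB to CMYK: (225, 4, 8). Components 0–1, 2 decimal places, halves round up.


R'=225/255≈0.8824, G'=4/255≈0.0157, B'=8/255≈0.0314
K = 1 - max(R',G',B') = 1 - 225/255 = 30/255 = 0.11764… → 0.12
(1-R'-K)/(1-K) simplifies to (max-R)/max with max = 225:
C = (225-225)/225 = 0/225 = 0 → 0.00
M = (225-4)/225 = 221/225 = 0.98222… → 0.98
Y = (225-8)/225 = 217/225 = 0.96444… → 0.96
= CMYK(0.00, 0.98, 0.96, 0.12)


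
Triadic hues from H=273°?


Triadic: equally spaced at 120° intervals
H1 = 273°
H2 = (273 + 120) mod 360 = 33°
H3 = (273 + 240) mod 360 = 153°
Triadic = 273°, 33°, 153°


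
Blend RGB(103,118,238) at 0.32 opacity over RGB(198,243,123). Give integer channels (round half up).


C = α×F + (1-α)×B, with 1-α = 0.68
R: 0.32×103 + 0.68×198 = 32.96 + 134.64 = 167.60 → 168
G: 0.32×118 + 0.68×243 = 37.76 + 165.24 = 203.00 → 203
B: 0.32×238 + 0.68×123 = 76.16 + 83.64 = 159.80 → 160
= RGB(168, 203, 160)


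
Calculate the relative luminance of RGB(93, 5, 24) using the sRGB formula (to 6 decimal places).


Linearize each channel (sRGB transfer function): c = v/255; c_lin = c/12.92 if c ≤ 0.04045, else ((c+0.055)/1.055)^2.4
  R: 93/255 ≈ 0.364706 > 0.04045 → ((0.364706+0.055)/1.055)^2.4 ≈ 0.109462
  G: 5/255 ≈ 0.019608 ≤ 0.04045 → 0.019608/12.92 ≈ 0.001518
  B: 24/255 ≈ 0.094118 > 0.04045 → ((0.094118+0.055)/1.055)^2.4 ≈ 0.009134
R_lin = 0.109462, G_lin = 0.001518, B_lin = 0.009134
L = 0.2126×R + 0.7152×G + 0.0722×B
L = 0.2126×0.109462 + 0.7152×0.001518 + 0.0722×0.009134
L ≈ 0.025016


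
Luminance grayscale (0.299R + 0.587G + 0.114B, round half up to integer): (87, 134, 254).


Gray = 0.299×R + 0.587×G + 0.114×B
Gray = 0.299×87 + 0.587×134 + 0.114×254
Gray = 26.013 + 78.658 + 28.956
Gray = 133.627 → round half up → 134
Gray = 134


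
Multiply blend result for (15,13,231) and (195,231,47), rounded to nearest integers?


Multiply: C = A×B/255, rounded to nearest integer
R: 15×195/255 = 2925/255 ≈ 11.471 → 11
G: 13×231/255 = 3003/255 ≈ 11.776 → 12
B: 231×47/255 = 10857/255 ≈ 42.576 → 43
= RGB(11, 12, 43)


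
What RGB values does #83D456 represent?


83 → 131 (R)
D4 → 212 (G)
56 → 86 (B)
= RGB(131, 212, 86)


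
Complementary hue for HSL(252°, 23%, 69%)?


Complement = opposite side of color wheel = hue + 180°
H' = (252 + 180) mod 360 = 72°
S and L unchanged.
= HSL(72°, 23%, 69%)


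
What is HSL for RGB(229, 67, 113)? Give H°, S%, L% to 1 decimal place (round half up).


Normalize: R'=229/255≈0.8980, G'=67/255≈0.2627, B'=113/255≈0.4431
Max=229/255, Min=67/255, Δ=Max-Min=162/255
L = (Max+Min)/2 = (229+67)/510 = 296/510 = 0.58039… → L = 58.0%
L > 0.5 → S = Δ/(2-Max-Min) = 162/(510-229-67) = 162/214 = 0.75700… → S = 75.7%
(the 1/255 factors cancel in S and H, so raw channel differences can be used)
Max is R' → H = 60 × (((G-B)/Δ) mod 6) = 60 × (((67-113)/162) mod 6)
  (-46)/162 = -0.2839…; negative, so add 6 → 5.7160…
  H = 60 × 5.7160… = 342.962…° → H = 343.0°
= HSL(343.0°, 75.7%, 58.0%)


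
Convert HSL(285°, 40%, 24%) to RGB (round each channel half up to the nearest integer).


H=285°, S=0.40, L=0.24
C = (1-|2L-1|)×S = (1-|-0.52|)×0.40 = 0.192
H' = H/60 = 285/60 ≈ 4.7500; X = C×(1-|H' mod 2 - 1|) = 0.144
m = L - C/2 = 0.24 - 0.096 = 0.144
Sector ⌊H'⌋ = 4 → (R',G',B') = (0.144, 0.0, 0.192)
RGB = ((R'+m)×255, (G'+m)×255, (B'+m)×255) = (73.44, 36.72, 85.68)
Round half up → RGB(73, 37, 86)


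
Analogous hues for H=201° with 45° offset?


Base hue: 201°
Left analog: (201 - 45) mod 360 = 156°
Right analog: (201 + 45) mod 360 = 246°
Analogous hues = 156° and 246°


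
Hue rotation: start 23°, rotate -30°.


New hue = (H + rotation) mod 360
New hue = (23 -30) mod 360
= -7 mod 360
= 353°


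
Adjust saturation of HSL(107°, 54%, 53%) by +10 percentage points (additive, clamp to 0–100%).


Original S = 54%
Adjustment = +10 percentage points
New S = 54 + (10) = 64
Clamp to [0, 100] → 64
= HSL(107°, 64%, 53%)


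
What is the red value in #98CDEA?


Color: #98CDEA
R = 98 = 152
G = CD = 205
B = EA = 234
Red = 152


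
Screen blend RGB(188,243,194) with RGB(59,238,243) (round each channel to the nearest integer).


Screen: C = 255 - (255-A)×(255-B)/255, rounded to nearest integer
R: 255 - (255-188)×(255-59)/255 = 255 - 13132/255 ≈ 255 - 51.498 = 203.502 → 204
G: 255 - (255-243)×(255-238)/255 = 255 - 204/255 ≈ 255 - 0.800 = 254.200 → 254
B: 255 - (255-194)×(255-243)/255 = 255 - 732/255 ≈ 255 - 2.871 = 252.129 → 252
= RGB(204, 254, 252)


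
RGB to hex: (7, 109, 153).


R = 7 → 07 (hex)
G = 109 → 6D (hex)
B = 153 → 99 (hex)
Hex = #076D99


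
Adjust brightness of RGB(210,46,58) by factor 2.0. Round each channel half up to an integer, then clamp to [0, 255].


Multiply each channel by 2.0, round half up, clamp to [0, 255]
R: 210×2.0 = 420 → clamp → 255
G: 46×2.0 = 92
B: 58×2.0 = 116
= RGB(255, 92, 116)


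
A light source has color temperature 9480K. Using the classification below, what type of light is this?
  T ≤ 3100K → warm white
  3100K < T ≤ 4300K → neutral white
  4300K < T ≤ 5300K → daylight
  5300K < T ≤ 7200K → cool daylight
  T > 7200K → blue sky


Temperature: 9480K
9480K > 7200K → blue sky
Classification: blue sky


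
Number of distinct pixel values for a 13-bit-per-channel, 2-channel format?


Total bits = 13 bits/channel × 2 channels = 26 bits
Distinct pixel values = 2^26
= 67,108,864 pixel values


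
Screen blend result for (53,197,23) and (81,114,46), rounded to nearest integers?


Screen: C = 255 - (255-A)×(255-B)/255, rounded to nearest integer
R: 255 - (255-53)×(255-81)/255 = 255 - 35148/255 ≈ 255 - 137.835 = 117.165 → 117
G: 255 - (255-197)×(255-114)/255 = 255 - 8178/255 ≈ 255 - 32.071 = 222.929 → 223
B: 255 - (255-23)×(255-46)/255 = 255 - 48488/255 ≈ 255 - 190.149 = 64.851 → 65
= RGB(117, 223, 65)


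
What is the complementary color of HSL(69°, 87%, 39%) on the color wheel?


Complement = opposite side of color wheel = hue + 180°
H' = (69 + 180) mod 360 = 249°
S and L unchanged.
= HSL(249°, 87%, 39%)


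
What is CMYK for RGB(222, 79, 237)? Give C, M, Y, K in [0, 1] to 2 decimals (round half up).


R'=222/255≈0.8706, G'=79/255≈0.3098, B'=237/255≈0.9294
K = 1 - max(R',G',B') = 1 - 237/255 = 18/255 = 0.07058… → 0.07
(1-R'-K)/(1-K) simplifies to (max-R)/max with max = 237:
C = (237-222)/237 = 15/237 = 0.06329… → 0.06
M = (237-79)/237 = 158/237 = 0.66666… → 0.67
Y = (237-237)/237 = 0/237 = 0 → 0.00
= CMYK(0.06, 0.67, 0.00, 0.07)


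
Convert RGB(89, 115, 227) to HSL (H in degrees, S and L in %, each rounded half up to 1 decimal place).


Normalize: R'=89/255≈0.3490, G'=115/255≈0.4510, B'=227/255≈0.8902
Max=227/255, Min=89/255, Δ=Max-Min=138/255
L = (Max+Min)/2 = (227+89)/510 = 316/510 = 0.61960… → L = 62.0%
L > 0.5 → S = Δ/(2-Max-Min) = 138/(510-227-89) = 138/194 = 0.71134… → S = 71.1%
(the 1/255 factors cancel in S and H, so raw channel differences can be used)
Max is B' → H = 60 × ((R-G)/Δ + 4) = 60 × ((89-115)/138 + 4)
  -26/138 + 4 = -0.1884… + 4 = 3.8115…
  H = 60 × 3.8115… = 228.695…° → H = 228.7°
= HSL(228.7°, 71.1%, 62.0%)


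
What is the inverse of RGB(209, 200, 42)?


Invert: (255-R, 255-G, 255-B)
R: 255-209 = 46
G: 255-200 = 55
B: 255-42 = 213
= RGB(46, 55, 213)


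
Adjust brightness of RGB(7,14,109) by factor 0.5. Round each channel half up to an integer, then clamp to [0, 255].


Multiply each channel by 0.5, round half up, clamp to [0, 255]
R: 7×0.5 = 3.5 → round → 4
G: 14×0.5 = 7
B: 109×0.5 = 54.5 → round → 55
= RGB(4, 7, 55)


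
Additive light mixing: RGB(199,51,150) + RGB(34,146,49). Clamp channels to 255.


Additive: each channel = min(255, C₁+C₂)
R: 199+34 = 233 → 233
G: 51+146 = 197 → 197
B: 150+49 = 199 → 199
= RGB(233, 197, 199)


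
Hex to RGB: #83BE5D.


83 → 131 (R)
BE → 190 (G)
5D → 93 (B)
= RGB(131, 190, 93)


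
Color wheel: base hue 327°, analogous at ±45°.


Base hue: 327°
Left analog: (327 - 45) mod 360 = 282°
Right analog: (327 + 45) mod 360 = 12°
Analogous hues = 282° and 12°


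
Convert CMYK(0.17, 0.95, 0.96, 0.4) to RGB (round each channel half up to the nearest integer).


R = 255 × (1-C) × (1-K) = 255 × 0.83 × 0.60 = 126.99 → 127
G = 255 × (1-M) × (1-K) = 255 × 0.05 × 0.60 = 7.65 → 8
B = 255 × (1-Y) × (1-K) = 255 × 0.04 × 0.60 = 6.12 → 6
= RGB(127, 8, 6)


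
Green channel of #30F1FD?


Color: #30F1FD
R = 30 = 48
G = F1 = 241
B = FD = 253
Green = 241


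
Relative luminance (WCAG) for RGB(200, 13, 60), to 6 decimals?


Linearize each channel (sRGB transfer function): c = v/255; c_lin = c/12.92 if c ≤ 0.04045, else ((c+0.055)/1.055)^2.4
  R: 200/255 ≈ 0.784314 > 0.04045 → ((0.784314+0.055)/1.055)^2.4 ≈ 0.577580
  G: 13/255 ≈ 0.050980 > 0.04045 → ((0.050980+0.055)/1.055)^2.4 ≈ 0.004025
  B: 60/255 ≈ 0.235294 > 0.04045 → ((0.235294+0.055)/1.055)^2.4 ≈ 0.045186
R_lin = 0.577580, G_lin = 0.004025, B_lin = 0.045186
L = 0.2126×R + 0.7152×G + 0.0722×B
L = 0.2126×0.577580 + 0.7152×0.004025 + 0.0722×0.045186
L ≈ 0.128935


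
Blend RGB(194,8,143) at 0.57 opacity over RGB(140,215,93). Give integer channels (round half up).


C = α×F + (1-α)×B, with 1-α = 0.43
R: 0.57×194 + 0.43×140 = 110.58 + 60.20 = 170.78 → 171
G: 0.57×8 + 0.43×215 = 4.56 + 92.45 = 97.01 → 97
B: 0.57×143 + 0.43×93 = 81.51 + 39.99 = 121.50 → 122
= RGB(171, 97, 122)


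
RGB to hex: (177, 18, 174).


R = 177 → B1 (hex)
G = 18 → 12 (hex)
B = 174 → AE (hex)
Hex = #B112AE


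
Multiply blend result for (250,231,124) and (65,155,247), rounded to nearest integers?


Multiply: C = A×B/255, rounded to nearest integer
R: 250×65/255 = 16250/255 ≈ 63.725 → 64
G: 231×155/255 = 35805/255 ≈ 140.412 → 140
B: 124×247/255 = 30628/255 ≈ 120.110 → 120
= RGB(64, 140, 120)


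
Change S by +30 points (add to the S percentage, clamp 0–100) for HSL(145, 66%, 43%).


Original S = 66%
Adjustment = +30 percentage points
New S = 66 + (30) = 96
Clamp to [0, 100] → 96
= HSL(145°, 96%, 43%)


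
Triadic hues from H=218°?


Triadic: equally spaced at 120° intervals
H1 = 218°
H2 = (218 + 120) mod 360 = 338°
H3 = (218 + 240) mod 360 = 98°
Triadic = 218°, 338°, 98°


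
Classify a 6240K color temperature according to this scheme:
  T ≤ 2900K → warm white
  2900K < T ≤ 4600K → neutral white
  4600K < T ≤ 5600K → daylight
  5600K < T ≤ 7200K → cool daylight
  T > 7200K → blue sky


Temperature: 6240K
5600K < 6240K ≤ 7200K → cool daylight
Classification: cool daylight


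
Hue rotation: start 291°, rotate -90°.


New hue = (H + rotation) mod 360
New hue = (291 -90) mod 360
= 201 mod 360
= 201°


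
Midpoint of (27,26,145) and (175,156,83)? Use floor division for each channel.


Midpoint: each channel = ⌊(C₁+C₂)/2⌋
R: ⌊(27+175)/2⌋ = 101
G: ⌊(26+156)/2⌋ = 91
B: ⌊(145+83)/2⌋ = 114
= RGB(101, 91, 114)


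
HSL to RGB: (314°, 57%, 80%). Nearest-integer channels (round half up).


H=314°, S=0.57, L=0.80
C = (1-|2L-1|)×S = (1-|0.60|)×0.57 = 0.228
H' = H/60 = 314/60 ≈ 5.2333; X = C×(1-|H' mod 2 - 1|) = 0.1748
m = L - C/2 = 0.80 - 0.114 = 0.686
Sector ⌊H'⌋ = 5 → (R',G',B') = (0.228, 0.0, 0.1748)
RGB = ((R'+m)×255, (G'+m)×255, (B'+m)×255) = (233.07, 174.93, 219.504)
Round half up → RGB(233, 175, 220)


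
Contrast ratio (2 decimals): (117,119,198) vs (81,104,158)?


Linearize each sRGB channel c=v/255: c/12.92 if c ≤ 0.04045 else ((c+0.055)/1.055)^2.4
L = 0.2126×R_lin + 0.7152×G_lin + 0.0722×B_lin
Color 1 (117,119,198):
  R=117: 117/255≈0.4588 > 0.04045 → ((0.4588+0.055)/1.055)^2.4 ≈ 0.17789
  G=119: 119/255≈0.4667 > 0.04045 → ((0.4667+0.055)/1.055)^2.4 ≈ 0.18447
  B=198: 198/255≈0.7765 > 0.04045 → ((0.7765+0.055)/1.055)^2.4 ≈ 0.56471
  L1 = 0.2126×0.17789 + 0.7152×0.18447 + 0.0722×0.56471 ≈ 0.21053
Color 2 (81,104,158):
  R=81: 81/255≈0.3176 > 0.04045 → ((0.3176+0.055)/1.055)^2.4 ≈ 0.08228
  G=104: 104/255≈0.4078 > 0.04045 → ((0.4078+0.055)/1.055)^2.4 ≈ 0.13843
  B=158: 158/255≈0.6196 > 0.04045 → ((0.6196+0.055)/1.055)^2.4 ≈ 0.34191
  L2 = 0.2126×0.08228 + 0.7152×0.13843 + 0.0722×0.34191 ≈ 0.14119
Lighter = 0.21053, Darker = 0.14119
Ratio = (L_lighter + 0.05) / (L_darker + 0.05)
Ratio = (0.21053 + 0.05) / (0.14119 + 0.05) = 0.26053 / 0.19119 ≈ 1.3627
Ratio ≈ 1.36:1


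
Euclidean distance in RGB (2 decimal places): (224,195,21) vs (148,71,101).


d = √[(R₁-R₂)² + (G₁-G₂)² + (B₁-B₂)²]
d = √[(224-148)² + (195-71)² + (21-101)²]
d = √[5776 + 15376 + 6400]
d = √27552
d ≈ 165.99


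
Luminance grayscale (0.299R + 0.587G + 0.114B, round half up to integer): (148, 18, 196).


Gray = 0.299×R + 0.587×G + 0.114×B
Gray = 0.299×148 + 0.587×18 + 0.114×196
Gray = 44.252 + 10.566 + 22.344
Gray = 77.162 → round half up → 77
Gray = 77


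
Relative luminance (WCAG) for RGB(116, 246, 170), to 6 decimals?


Linearize each channel (sRGB transfer function): c = v/255; c_lin = c/12.92 if c ≤ 0.04045, else ((c+0.055)/1.055)^2.4
  R: 116/255 ≈ 0.454902 > 0.04045 → ((0.454902+0.055)/1.055)^2.4 ≈ 0.174647
  G: 246/255 ≈ 0.964706 > 0.04045 → ((0.964706+0.055)/1.055)^2.4 ≈ 0.921582
  B: 170/255 ≈ 0.666667 > 0.04045 → ((0.666667+0.055)/1.055)^2.4 ≈ 0.401978
R_lin = 0.174647, G_lin = 0.921582, B_lin = 0.401978
L = 0.2126×R + 0.7152×G + 0.0722×B
L = 0.2126×0.174647 + 0.7152×0.921582 + 0.0722×0.401978
L ≈ 0.725268


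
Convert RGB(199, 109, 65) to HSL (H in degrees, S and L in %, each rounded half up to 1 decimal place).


Normalize: R'=199/255≈0.7804, G'=109/255≈0.4275, B'=65/255≈0.2549
Max=199/255, Min=65/255, Δ=Max-Min=134/255
L = (Max+Min)/2 = (199+65)/510 = 264/510 = 0.51764… → L = 51.8%
L > 0.5 → S = Δ/(2-Max-Min) = 134/(510-199-65) = 134/246 = 0.54471… → S = 54.5%
(the 1/255 factors cancel in S and H, so raw channel differences can be used)
Max is R' → H = 60 × (((G-B)/Δ) mod 6) = 60 × (((109-65)/134) mod 6)
  44/134 = 0.3283…
  H = 60 × 0.3283… = 19.701…° → H = 19.7°
= HSL(19.7°, 54.5%, 51.8%)
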